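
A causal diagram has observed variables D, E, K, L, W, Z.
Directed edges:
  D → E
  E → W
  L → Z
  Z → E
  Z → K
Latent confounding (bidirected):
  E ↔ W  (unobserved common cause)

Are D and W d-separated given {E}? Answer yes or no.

No — D and W are d-connected given {E}.

Bayes-Ball from D | {E} reaches {K,L,W,Z}.
W ∈ reach(D|{E}) ⇒ D ⊥̸ W | {E}.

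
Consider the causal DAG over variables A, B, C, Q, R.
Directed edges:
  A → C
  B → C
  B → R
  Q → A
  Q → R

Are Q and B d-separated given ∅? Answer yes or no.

Yes — Q ⊥ B | ∅.

Bayes-Ball from Q | ∅ reaches {A,C,R}.
B ∉ reach(Q|∅) ⇒ Q ⊥ B | ∅.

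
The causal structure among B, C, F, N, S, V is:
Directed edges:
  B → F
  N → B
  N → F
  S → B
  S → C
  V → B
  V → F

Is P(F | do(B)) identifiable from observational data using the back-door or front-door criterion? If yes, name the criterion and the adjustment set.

desc(B)\{B}={F}; candidates ⊆ {C,N,S,V}.
size 0: {}; under {} B still reaches {C,F,N,S,V} ∋ F.
size 1: {C}, {N}, {S} …(+1); under {C} B still reaches {F,N,S,V} ∋ F.
{N,V}: B⊥F given {N,V} in G with B→· removed — back-door holds.
P(F|do(B)) = Σ_{N,V} P(F|B,N,V)·P(N,V).

P(F|do(B)): backdoor, adjust for {N, V}.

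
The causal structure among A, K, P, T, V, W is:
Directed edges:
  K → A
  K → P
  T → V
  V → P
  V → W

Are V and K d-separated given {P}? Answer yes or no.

Bayes-Ball from V | {P} reaches {A,K,T,W}.
K ∈ reach(V|{P}) ⇒ V ⊥̸ K | {P}.

No — V and K are d-connected given {P}.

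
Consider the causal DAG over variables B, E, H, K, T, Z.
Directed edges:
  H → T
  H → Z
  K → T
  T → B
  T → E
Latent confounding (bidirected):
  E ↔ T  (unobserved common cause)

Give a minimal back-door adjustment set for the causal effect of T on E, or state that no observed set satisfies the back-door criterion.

T→E: no observed back-door set.

desc(T)\{T}={B,E}; candidates ⊆ {H,K,Z}.
T↔E: latent back-door arc(s) into T.
size 0: {}; under {} T still reaches {E,H,K,Z} ∋ E.
size 1: {H}, {K}, {Z}; under {H} T still reaches {E,K} ∋ E.
size 2: {H,K}, {H,Z}, {K,Z}; under {H,K} T still reaches {E} ∋ E.
T↔E cannot be blocked by any observed set — no back-door set.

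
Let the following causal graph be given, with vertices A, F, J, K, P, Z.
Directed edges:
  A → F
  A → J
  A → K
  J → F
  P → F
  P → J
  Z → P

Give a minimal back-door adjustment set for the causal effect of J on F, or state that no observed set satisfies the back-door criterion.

J→F: minimal back-door set {A, P}.

desc(J)\{J}={F}; candidates ⊆ {A,K,P,Z}.
size 0: {}; under {} J still reaches {A,F,K,P,Z} ∋ F.
size 1: {A}, {K}, {P} …(+1); under {A} J still reaches {F,P,Z} ∋ F.
{A,P}: J⊥F given {A,P} in G with J→· removed — back-door holds.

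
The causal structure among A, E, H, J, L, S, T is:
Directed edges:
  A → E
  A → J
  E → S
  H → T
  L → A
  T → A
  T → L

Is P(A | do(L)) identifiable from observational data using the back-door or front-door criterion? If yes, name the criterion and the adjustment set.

P(A|do(L)): backdoor, adjust for {T}.

desc(L)\{L}={A,E,J,S}; candidates ⊆ {H,T}.
size 0: {}; under {} L still reaches {A,E,H,J,S,T} ∋ A.
{T}: L⊥A given {T} in G with L→· removed — back-door holds.
P(A|do(L)) = Σ_{T} P(A|L,T)·P(T).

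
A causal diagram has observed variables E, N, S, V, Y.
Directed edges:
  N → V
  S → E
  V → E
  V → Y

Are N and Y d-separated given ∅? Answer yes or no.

Bayes-Ball from N | ∅ reaches {E,V,Y}.
Y ∈ reach(N|∅) ⇒ N ⊥̸ Y | ∅.

No — N and Y are d-connected given ∅.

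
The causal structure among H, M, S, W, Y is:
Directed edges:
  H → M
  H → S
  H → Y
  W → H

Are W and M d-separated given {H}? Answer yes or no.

Bayes-Ball from W | {H} reaches ∅.
M ∉ reach(W|{H}) ⇒ W ⊥ M | {H}.

Yes — W ⊥ M | {H}.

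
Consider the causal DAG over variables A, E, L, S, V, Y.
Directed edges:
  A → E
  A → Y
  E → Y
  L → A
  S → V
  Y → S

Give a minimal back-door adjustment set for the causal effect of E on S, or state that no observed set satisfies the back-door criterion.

E→S: minimal back-door set {A}.

desc(E)\{E}={S,V,Y}; candidates ⊆ {A,L}.
size 0: {}; under {} E still reaches {A,L,S,V,Y} ∋ S.
{A}: E⊥S given {A} in G with E→· removed — back-door holds.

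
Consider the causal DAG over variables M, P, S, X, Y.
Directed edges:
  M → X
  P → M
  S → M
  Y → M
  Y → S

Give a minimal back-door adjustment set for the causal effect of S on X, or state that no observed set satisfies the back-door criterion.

desc(S)\{S}={M,X}; candidates ⊆ {P,Y}.
size 0: {}; under {} S still reaches {M,X,Y} ∋ X.
{Y}: S⊥X given {Y} in G with S→· removed — back-door holds.

S→X: minimal back-door set {Y}.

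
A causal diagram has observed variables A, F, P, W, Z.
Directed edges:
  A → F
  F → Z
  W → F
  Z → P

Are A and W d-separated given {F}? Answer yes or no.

Bayes-Ball from A | {F} reaches {W}.
W ∈ reach(A|{F}) ⇒ A ⊥̸ W | {F}.

No — A and W are d-connected given {F}.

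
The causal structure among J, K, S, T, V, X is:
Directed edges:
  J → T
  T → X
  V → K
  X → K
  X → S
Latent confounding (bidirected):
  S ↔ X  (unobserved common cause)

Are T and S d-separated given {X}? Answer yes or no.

No — T and S are d-connected given {X}.

Bayes-Ball from T | {X} reaches {J,S}.
S ∈ reach(T|{X}) ⇒ T ⊥̸ S | {X}.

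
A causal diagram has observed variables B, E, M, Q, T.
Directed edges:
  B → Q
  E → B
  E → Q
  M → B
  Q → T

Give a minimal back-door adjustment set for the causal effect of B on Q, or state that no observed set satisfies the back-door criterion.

B→Q: minimal back-door set {E}.

desc(B)\{B}={Q,T}; candidates ⊆ {E,M}.
size 0: {}; under {} B still reaches {E,M,Q,T} ∋ Q.
{E}: B⊥Q given {E} in G with B→· removed — back-door holds.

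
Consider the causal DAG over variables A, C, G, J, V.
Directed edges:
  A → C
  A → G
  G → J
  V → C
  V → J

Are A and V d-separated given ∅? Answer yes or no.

Bayes-Ball from A | ∅ reaches {C,G,J}.
V ∉ reach(A|∅) ⇒ A ⊥ V | ∅.

Yes — A ⊥ V | ∅.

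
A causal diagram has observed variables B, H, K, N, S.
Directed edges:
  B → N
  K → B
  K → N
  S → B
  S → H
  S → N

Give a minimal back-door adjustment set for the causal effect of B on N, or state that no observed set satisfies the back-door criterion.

B→N: minimal back-door set {K, S}.

desc(B)\{B}={N}; candidates ⊆ {H,K,S}.
size 0: {}; under {} B still reaches {H,K,N,S} ∋ N.
size 1: {H}, {K}, {S}; under {H} B still reaches {K,N,S} ∋ N.
{K,S}: B⊥N given {K,S} in G with B→· removed — back-door holds.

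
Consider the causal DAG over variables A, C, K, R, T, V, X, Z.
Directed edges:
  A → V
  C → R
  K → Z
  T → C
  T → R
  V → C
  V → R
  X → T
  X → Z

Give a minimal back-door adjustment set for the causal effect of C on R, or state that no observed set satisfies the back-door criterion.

desc(C)\{C}={R}; candidates ⊆ {A,K,T,V,X,Z}.
size 0: {}; under {} C still reaches {A,R,T,V,X,Z} ∋ R.
size 1: {A}, {K}, {T} …(+3); under {A} C still reaches {R,T,V,X,Z} ∋ R.
{T,V}: C⊥R given {T,V} in G with C→· removed — back-door holds.

C→R: minimal back-door set {T, V}.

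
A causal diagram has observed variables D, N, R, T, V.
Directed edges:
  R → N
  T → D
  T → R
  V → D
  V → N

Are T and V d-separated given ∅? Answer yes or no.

Bayes-Ball from T | ∅ reaches {D,N,R}.
V ∉ reach(T|∅) ⇒ T ⊥ V | ∅.

Yes — T ⊥ V | ∅.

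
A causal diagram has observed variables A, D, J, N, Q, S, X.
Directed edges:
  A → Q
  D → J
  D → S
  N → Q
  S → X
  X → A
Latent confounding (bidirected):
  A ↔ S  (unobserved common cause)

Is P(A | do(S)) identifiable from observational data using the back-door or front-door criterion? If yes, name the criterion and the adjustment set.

P(A|do(S)): frontdoor, adjust for {X}.

desc(S)\{S}={A,Q,X}; candidates ⊆ {D,J,N}.
S↔A: latent back-door arc(s) into S.
size 0: {}; under {} S still reaches {A,D,J,Q} ∋ A.
size 1: {D}, {J}, {N}; under {D} S still reaches {A,Q} ∋ A.
size 2: {D,J}, {D,N}, {J,N}; under {D,J} S still reaches {A,Q} ∋ A.
S↔A cannot be blocked by any observed set — no back-door set.
{X}: (i) intercepts every directed S→A path; (ii) no back-door S→{X}; (iii) {S} blocks every back-door {X}→A. Front-door holds.
P(A|do(S)) = Σ_{X} P(X|S) Σ_{S'} P(A|X,S')P(S').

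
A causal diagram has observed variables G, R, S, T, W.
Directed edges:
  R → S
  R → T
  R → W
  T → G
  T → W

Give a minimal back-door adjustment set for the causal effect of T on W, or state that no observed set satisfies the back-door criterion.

desc(T)\{T}={G,W}; candidates ⊆ {R,S}.
size 0: {}; under {} T still reaches {R,S,W} ∋ W.
{R}: T⊥W given {R} in G with T→· removed — back-door holds.

T→W: minimal back-door set {R}.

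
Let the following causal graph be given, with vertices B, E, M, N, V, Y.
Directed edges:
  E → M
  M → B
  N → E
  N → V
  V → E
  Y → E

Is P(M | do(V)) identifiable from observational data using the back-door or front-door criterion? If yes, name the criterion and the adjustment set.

desc(V)\{V}={B,E,M}; candidates ⊆ {N,Y}.
size 0: {}; under {} V still reaches {B,E,M,N} ∋ M.
{N}: V⊥M given {N} in G with V→· removed — back-door holds.
P(M|do(V)) = Σ_{N} P(M|V,N)·P(N).

P(M|do(V)): backdoor, adjust for {N}.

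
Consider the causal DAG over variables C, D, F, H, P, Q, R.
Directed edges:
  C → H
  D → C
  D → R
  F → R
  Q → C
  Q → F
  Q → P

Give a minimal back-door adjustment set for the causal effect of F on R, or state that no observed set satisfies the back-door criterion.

F→R: minimal back-door set ∅.

desc(F)\{F}={R}; candidates ⊆ {C,D,H,P,Q}.
∅: F⊥R given ∅ in G with F→· removed — back-door holds.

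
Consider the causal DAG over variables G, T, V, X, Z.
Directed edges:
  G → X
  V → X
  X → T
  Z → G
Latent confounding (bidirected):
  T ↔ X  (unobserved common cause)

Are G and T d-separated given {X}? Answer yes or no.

No — G and T are d-connected given {X}.

Bayes-Ball from G | {X} reaches {T,V,Z}.
T ∈ reach(G|{X}) ⇒ G ⊥̸ T | {X}.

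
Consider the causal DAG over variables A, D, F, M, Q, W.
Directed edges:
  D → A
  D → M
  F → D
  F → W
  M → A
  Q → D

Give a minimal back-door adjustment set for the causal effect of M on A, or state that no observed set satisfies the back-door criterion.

desc(M)\{M}={A}; candidates ⊆ {D,F,Q,W}.
size 0: {}; under {} M still reaches {A,D,F,Q,W} ∋ A.
{D}: M⊥A given {D} in G with M→· removed — back-door holds.

M→A: minimal back-door set {D}.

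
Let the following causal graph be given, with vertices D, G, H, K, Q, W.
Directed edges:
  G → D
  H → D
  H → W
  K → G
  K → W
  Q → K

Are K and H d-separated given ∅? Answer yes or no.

Bayes-Ball from K | ∅ reaches {D,G,Q,W}.
H ∉ reach(K|∅) ⇒ K ⊥ H | ∅.

Yes — K ⊥ H | ∅.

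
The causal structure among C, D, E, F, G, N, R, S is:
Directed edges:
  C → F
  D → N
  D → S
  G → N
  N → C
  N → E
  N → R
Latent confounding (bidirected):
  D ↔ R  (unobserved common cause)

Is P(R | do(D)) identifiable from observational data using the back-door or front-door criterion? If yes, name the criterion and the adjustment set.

P(R|do(D)): frontdoor, adjust for {N}.

desc(D)\{D}={C,E,F,N,R,S}; candidates ⊆ {G}.
D↔R: latent back-door arc(s) into D.
size 0: {}; under {} D still reaches {R} ∋ R.
size 1: {G}; under {G} D still reaches {R} ∋ R.
D↔R cannot be blocked by any observed set — no back-door set.
{N}: (i) intercepts every directed D→R path; (ii) no back-door D→{N}; (iii) {D} blocks every back-door {N}→R. Front-door holds.
P(R|do(D)) = Σ_{N} P(N|D) Σ_{D'} P(R|N,D')P(D').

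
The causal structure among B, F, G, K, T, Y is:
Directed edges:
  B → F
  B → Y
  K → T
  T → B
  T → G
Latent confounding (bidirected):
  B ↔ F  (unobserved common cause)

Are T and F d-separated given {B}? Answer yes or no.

No — T and F are d-connected given {B}.

Bayes-Ball from T | {B} reaches {F,G,K}.
F ∈ reach(T|{B}) ⇒ T ⊥̸ F | {B}.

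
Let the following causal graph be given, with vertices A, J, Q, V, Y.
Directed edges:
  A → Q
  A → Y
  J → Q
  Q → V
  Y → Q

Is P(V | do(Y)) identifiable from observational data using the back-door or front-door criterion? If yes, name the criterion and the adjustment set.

P(V|do(Y)): backdoor, adjust for {A}.

desc(Y)\{Y}={Q,V}; candidates ⊆ {A,J}.
size 0: {}; under {} Y still reaches {A,Q,V} ∋ V.
{A}: Y⊥V given {A} in G with Y→· removed — back-door holds.
P(V|do(Y)) = Σ_{A} P(V|Y,A)·P(A).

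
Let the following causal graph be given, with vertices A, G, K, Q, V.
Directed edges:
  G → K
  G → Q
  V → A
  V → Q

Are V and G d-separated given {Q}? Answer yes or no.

No — V and G are d-connected given {Q}.

Bayes-Ball from V | {Q} reaches {A,G,K}.
G ∈ reach(V|{Q}) ⇒ V ⊥̸ G | {Q}.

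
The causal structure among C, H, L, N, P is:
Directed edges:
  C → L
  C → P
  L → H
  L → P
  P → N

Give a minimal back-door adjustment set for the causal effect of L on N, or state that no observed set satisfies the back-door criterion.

L→N: minimal back-door set {C}.

desc(L)\{L}={H,N,P}; candidates ⊆ {C}.
size 0: {}; under {} L still reaches {C,N,P} ∋ N.
{C}: L⊥N given {C} in G with L→· removed — back-door holds.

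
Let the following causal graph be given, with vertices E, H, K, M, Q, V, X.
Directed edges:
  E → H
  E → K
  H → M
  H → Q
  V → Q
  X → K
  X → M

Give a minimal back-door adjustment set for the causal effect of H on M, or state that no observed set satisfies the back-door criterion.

desc(H)\{H}={M,Q}; candidates ⊆ {E,K,V,X}.
∅: H⊥M given ∅ in G with H→· removed — back-door holds.

H→M: minimal back-door set ∅.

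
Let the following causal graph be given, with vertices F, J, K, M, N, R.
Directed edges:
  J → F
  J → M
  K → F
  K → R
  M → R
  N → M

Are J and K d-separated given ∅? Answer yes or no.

Bayes-Ball from J | ∅ reaches {F,M,R}.
K ∉ reach(J|∅) ⇒ J ⊥ K | ∅.

Yes — J ⊥ K | ∅.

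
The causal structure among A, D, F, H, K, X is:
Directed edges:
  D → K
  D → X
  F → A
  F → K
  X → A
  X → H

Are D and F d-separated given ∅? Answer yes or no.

Yes — D ⊥ F | ∅.

Bayes-Ball from D | ∅ reaches {A,H,K,X}.
F ∉ reach(D|∅) ⇒ D ⊥ F | ∅.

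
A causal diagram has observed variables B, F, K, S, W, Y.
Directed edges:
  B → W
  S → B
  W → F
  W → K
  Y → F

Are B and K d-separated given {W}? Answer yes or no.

Bayes-Ball from B | {W} reaches {S}.
K ∉ reach(B|{W}) ⇒ B ⊥ K | {W}.

Yes — B ⊥ K | {W}.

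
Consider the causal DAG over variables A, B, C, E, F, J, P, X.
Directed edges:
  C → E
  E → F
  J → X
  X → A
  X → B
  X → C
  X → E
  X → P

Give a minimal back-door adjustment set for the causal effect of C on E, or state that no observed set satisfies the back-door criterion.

desc(C)\{C}={E,F}; candidates ⊆ {A,B,J,P,X}.
size 0: {}; under {} C still reaches {A,B,E,F,J,P,X} ∋ E.
{X}: C⊥E given {X} in G with C→· removed — back-door holds.

C→E: minimal back-door set {X}.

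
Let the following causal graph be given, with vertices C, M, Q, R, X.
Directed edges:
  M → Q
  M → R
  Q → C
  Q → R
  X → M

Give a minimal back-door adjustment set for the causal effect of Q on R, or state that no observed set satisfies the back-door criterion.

Q→R: minimal back-door set {M}.

desc(Q)\{Q}={C,R}; candidates ⊆ {M,X}.
size 0: {}; under {} Q still reaches {M,R,X} ∋ R.
{M}: Q⊥R given {M} in G with Q→· removed — back-door holds.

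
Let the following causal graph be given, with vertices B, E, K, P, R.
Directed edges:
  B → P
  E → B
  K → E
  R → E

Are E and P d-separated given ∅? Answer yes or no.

No — E and P are d-connected given ∅.

Bayes-Ball from E | ∅ reaches {B,K,P,R}.
P ∈ reach(E|∅) ⇒ E ⊥̸ P | ∅.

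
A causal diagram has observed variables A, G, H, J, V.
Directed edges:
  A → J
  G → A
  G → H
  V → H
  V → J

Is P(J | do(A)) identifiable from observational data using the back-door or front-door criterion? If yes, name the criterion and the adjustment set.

desc(A)\{A}={J}; candidates ⊆ {G,H,V}.
∅: A⊥J given ∅ in G with A→· removed — back-door holds.
P(J|do(A)) = P(J|A) — no adjustment needed.

P(J|do(A)): backdoor, adjust for ∅.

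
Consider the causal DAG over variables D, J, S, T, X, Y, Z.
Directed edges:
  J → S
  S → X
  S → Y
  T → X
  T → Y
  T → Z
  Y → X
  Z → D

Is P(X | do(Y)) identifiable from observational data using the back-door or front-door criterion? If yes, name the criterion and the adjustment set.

desc(Y)\{Y}={X}; candidates ⊆ {D,J,S,T,Z}.
size 0: {}; under {} Y still reaches {D,J,S,T,X,Z} ∋ X.
size 1: {D}, {J}, {S} …(+2); under {D} Y still reaches {J,S,T,X,Z} ∋ X.
{S,T}: Y⊥X given {S,T} in G with Y→· removed — back-door holds.
P(X|do(Y)) = Σ_{S,T} P(X|Y,S,T)·P(S,T).

P(X|do(Y)): backdoor, adjust for {S, T}.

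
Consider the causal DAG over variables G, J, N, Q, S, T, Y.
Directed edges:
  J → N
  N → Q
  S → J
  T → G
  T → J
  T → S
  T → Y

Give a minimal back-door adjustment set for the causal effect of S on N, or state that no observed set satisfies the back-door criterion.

desc(S)\{S}={J,N,Q}; candidates ⊆ {G,T,Y}.
size 0: {}; under {} S still reaches {G,J,N,Q,T,Y} ∋ N.
{T}: S⊥N given {T} in G with S→· removed — back-door holds.

S→N: minimal back-door set {T}.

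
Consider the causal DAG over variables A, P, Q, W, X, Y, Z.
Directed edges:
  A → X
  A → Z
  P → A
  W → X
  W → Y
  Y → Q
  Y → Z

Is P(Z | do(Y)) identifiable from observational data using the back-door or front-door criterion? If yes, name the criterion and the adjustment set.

P(Z|do(Y)): backdoor, adjust for ∅.

desc(Y)\{Y}={Q,Z}; candidates ⊆ {A,P,W,X}.
∅: Y⊥Z given ∅ in G with Y→· removed — back-door holds.
P(Z|do(Y)) = P(Z|Y) — no adjustment needed.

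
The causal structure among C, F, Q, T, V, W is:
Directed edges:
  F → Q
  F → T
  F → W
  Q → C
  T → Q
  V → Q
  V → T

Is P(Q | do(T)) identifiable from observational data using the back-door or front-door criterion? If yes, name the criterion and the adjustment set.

P(Q|do(T)): backdoor, adjust for {F, V}.

desc(T)\{T}={C,Q}; candidates ⊆ {F,V,W}.
size 0: {}; under {} T still reaches {C,F,Q,V,W} ∋ Q.
size 1: {F}, {V}, {W}; under {F} T still reaches {C,Q,V} ∋ Q.
{F,V}: T⊥Q given {F,V} in G with T→· removed — back-door holds.
P(Q|do(T)) = Σ_{F,V} P(Q|T,F,V)·P(F,V).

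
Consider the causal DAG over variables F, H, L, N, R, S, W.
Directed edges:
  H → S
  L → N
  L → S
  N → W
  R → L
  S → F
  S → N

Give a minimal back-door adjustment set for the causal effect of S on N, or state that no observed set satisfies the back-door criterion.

S→N: minimal back-door set {L}.

desc(S)\{S}={F,N,W}; candidates ⊆ {H,L,R}.
size 0: {}; under {} S still reaches {H,L,N,R,W} ∋ N.
{L}: S⊥N given {L} in G with S→· removed — back-door holds.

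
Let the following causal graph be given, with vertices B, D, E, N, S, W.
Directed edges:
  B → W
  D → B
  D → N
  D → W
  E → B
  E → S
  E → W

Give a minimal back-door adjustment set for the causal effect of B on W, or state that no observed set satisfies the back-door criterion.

desc(B)\{B}={W}; candidates ⊆ {D,E,N,S}.
size 0: {}; under {} B still reaches {D,E,N,S,W} ∋ W.
size 1: {D}, {E}, {N} …(+1); under {D} B still reaches {E,S,W} ∋ W.
{D,E}: B⊥W given {D,E} in G with B→· removed — back-door holds.

B→W: minimal back-door set {D, E}.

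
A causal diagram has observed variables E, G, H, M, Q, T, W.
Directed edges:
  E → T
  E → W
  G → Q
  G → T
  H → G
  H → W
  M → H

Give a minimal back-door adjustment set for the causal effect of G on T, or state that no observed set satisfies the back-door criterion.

G→T: minimal back-door set ∅.

desc(G)\{G}={Q,T}; candidates ⊆ {E,H,M,W}.
∅: G⊥T given ∅ in G with G→· removed — back-door holds.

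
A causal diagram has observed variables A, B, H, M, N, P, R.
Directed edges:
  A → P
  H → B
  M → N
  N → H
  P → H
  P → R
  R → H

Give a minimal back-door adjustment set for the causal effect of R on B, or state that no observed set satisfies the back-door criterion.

R→B: minimal back-door set {P}.

desc(R)\{R}={B,H}; candidates ⊆ {A,M,N,P}.
size 0: {}; under {} R still reaches {A,B,H,P} ∋ B.
{P}: R⊥B given {P} in G with R→· removed — back-door holds.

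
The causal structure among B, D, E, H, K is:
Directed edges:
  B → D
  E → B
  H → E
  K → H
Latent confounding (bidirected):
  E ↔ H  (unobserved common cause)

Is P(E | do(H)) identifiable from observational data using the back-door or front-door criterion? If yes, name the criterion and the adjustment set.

P(E|do(H)): not identifiable (no BD/FD set).

desc(H)\{H}={B,D,E}; candidates ⊆ {K}.
H↔E: latent back-door arc(s) into H.
size 0: {}; under {} H still reaches {B,D,E,K} ∋ E.
size 1: {K}; under {K} H still reaches {B,D,E} ∋ E.
H↔E cannot be blocked by any observed set — no back-door set.
No mediator lies on a directed H→…→E path.
Neither criterion identifies P(E|do(H)) in this graph.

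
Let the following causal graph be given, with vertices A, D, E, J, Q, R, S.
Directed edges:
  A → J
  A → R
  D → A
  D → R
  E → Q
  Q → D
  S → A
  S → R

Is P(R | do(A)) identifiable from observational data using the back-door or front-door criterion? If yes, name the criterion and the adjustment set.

P(R|do(A)): backdoor, adjust for {D, S}.

desc(A)\{A}={J,R}; candidates ⊆ {D,E,Q,S}.
size 0: {}; under {} A still reaches {D,E,Q,R,S} ∋ R.
size 1: {D}, {E}, {Q} …(+1); under {D} A still reaches {R,S} ∋ R.
{D,S}: A⊥R given {D,S} in G with A→· removed — back-door holds.
P(R|do(A)) = Σ_{D,S} P(R|A,D,S)·P(D,S).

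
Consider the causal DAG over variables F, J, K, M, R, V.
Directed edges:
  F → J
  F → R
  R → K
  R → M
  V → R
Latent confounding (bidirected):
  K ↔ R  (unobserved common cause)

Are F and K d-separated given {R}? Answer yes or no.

No — F and K are d-connected given {R}.

Bayes-Ball from F | {R} reaches {J,K,V}.
K ∈ reach(F|{R}) ⇒ F ⊥̸ K | {R}.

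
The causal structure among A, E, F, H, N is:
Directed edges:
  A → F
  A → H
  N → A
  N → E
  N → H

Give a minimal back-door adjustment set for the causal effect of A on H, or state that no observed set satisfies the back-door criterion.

desc(A)\{A}={F,H}; candidates ⊆ {E,N}.
size 0: {}; under {} A still reaches {E,H,N} ∋ H.
{N}: A⊥H given {N} in G with A→· removed — back-door holds.

A→H: minimal back-door set {N}.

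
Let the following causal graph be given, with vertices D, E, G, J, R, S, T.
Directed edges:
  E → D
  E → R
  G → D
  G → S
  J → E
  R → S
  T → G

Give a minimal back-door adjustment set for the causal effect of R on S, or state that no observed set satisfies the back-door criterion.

R→S: minimal back-door set ∅.

desc(R)\{R}={S}; candidates ⊆ {D,E,G,J,T}.
∅: R⊥S given ∅ in G with R→· removed — back-door holds.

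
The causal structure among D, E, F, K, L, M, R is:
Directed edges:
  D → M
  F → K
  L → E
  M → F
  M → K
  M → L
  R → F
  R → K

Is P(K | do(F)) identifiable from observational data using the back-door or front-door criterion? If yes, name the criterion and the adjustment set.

desc(F)\{F}={K}; candidates ⊆ {D,E,L,M,R}.
size 0: {}; under {} F still reaches {D,E,K,L,M,R} ∋ K.
size 1: {D}, {E}, {L} …(+2); under {D} F still reaches {E,K,L,M,R} ∋ K.
{M,R}: F⊥K given {M,R} in G with F→· removed — back-door holds.
P(K|do(F)) = Σ_{M,R} P(K|F,M,R)·P(M,R).

P(K|do(F)): backdoor, adjust for {M, R}.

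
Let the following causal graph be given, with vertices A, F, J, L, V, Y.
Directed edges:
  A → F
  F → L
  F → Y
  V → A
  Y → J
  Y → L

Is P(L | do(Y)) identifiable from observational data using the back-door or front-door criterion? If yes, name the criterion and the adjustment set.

P(L|do(Y)): backdoor, adjust for {F}.

desc(Y)\{Y}={J,L}; candidates ⊆ {A,F,V}.
size 0: {}; under {} Y still reaches {A,F,L,V} ∋ L.
{F}: Y⊥L given {F} in G with Y→· removed — back-door holds.
P(L|do(Y)) = Σ_{F} P(L|Y,F)·P(F).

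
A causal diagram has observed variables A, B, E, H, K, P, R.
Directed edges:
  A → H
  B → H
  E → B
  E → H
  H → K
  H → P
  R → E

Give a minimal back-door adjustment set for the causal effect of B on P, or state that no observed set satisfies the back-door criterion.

desc(B)\{B}={H,K,P}; candidates ⊆ {A,E,R}.
size 0: {}; under {} B still reaches {E,H,K,P,R} ∋ P.
{E}: B⊥P given {E} in G with B→· removed — back-door holds.

B→P: minimal back-door set {E}.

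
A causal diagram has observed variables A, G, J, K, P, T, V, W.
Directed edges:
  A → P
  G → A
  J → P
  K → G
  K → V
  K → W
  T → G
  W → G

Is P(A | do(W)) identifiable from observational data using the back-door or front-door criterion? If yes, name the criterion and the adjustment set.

P(A|do(W)): backdoor, adjust for {K}.

desc(W)\{W}={A,G,P}; candidates ⊆ {J,K,T,V}.
size 0: {}; under {} W still reaches {A,G,K,P,V} ∋ A.
{K}: W⊥A given {K} in G with W→· removed — back-door holds.
P(A|do(W)) = Σ_{K} P(A|W,K)·P(K).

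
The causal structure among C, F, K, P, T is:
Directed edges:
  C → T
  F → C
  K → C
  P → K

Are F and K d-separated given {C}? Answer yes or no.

No — F and K are d-connected given {C}.

Bayes-Ball from F | {C} reaches {K,P}.
K ∈ reach(F|{C}) ⇒ F ⊥̸ K | {C}.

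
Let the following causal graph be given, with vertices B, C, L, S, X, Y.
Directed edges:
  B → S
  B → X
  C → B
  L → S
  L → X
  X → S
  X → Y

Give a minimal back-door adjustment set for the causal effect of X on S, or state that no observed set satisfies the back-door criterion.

desc(X)\{X}={S,Y}; candidates ⊆ {B,C,L}.
size 0: {}; under {} X still reaches {B,C,L,S} ∋ S.
size 1: {B}, {C}, {L}; under {B} X still reaches {L,S} ∋ S.
{B,L}: X⊥S given {B,L} in G with X→· removed — back-door holds.

X→S: minimal back-door set {B, L}.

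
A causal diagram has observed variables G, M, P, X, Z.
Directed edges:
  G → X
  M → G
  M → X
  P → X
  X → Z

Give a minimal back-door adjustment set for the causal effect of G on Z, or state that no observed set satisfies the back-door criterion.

desc(G)\{G}={X,Z}; candidates ⊆ {M,P}.
size 0: {}; under {} G still reaches {M,X,Z} ∋ Z.
{M}: G⊥Z given {M} in G with G→· removed — back-door holds.

G→Z: minimal back-door set {M}.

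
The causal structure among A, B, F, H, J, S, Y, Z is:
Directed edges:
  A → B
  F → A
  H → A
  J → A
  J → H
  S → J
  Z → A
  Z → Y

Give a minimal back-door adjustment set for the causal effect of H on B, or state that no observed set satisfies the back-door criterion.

H→B: minimal back-door set {J}.

desc(H)\{H}={A,B}; candidates ⊆ {F,J,S,Y,Z}.
size 0: {}; under {} H still reaches {A,B,J,S} ∋ B.
{J}: H⊥B given {J} in G with H→· removed — back-door holds.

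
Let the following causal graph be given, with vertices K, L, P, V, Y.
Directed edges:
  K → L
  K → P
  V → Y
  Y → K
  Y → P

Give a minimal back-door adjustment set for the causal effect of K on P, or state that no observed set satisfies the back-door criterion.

desc(K)\{K}={L,P}; candidates ⊆ {V,Y}.
size 0: {}; under {} K still reaches {P,V,Y} ∋ P.
{Y}: K⊥P given {Y} in G with K→· removed — back-door holds.

K→P: minimal back-door set {Y}.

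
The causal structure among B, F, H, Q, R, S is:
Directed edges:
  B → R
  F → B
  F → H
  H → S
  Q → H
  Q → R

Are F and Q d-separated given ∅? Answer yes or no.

Yes — F ⊥ Q | ∅.

Bayes-Ball from F | ∅ reaches {B,H,R,S}.
Q ∉ reach(F|∅) ⇒ F ⊥ Q | ∅.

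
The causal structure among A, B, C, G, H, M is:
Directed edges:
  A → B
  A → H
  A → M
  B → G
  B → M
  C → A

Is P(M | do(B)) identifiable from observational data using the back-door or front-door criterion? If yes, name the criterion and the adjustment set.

desc(B)\{B}={G,M}; candidates ⊆ {A,C,H}.
size 0: {}; under {} B still reaches {A,C,H,M} ∋ M.
{A}: B⊥M given {A} in G with B→· removed — back-door holds.
P(M|do(B)) = Σ_{A} P(M|B,A)·P(A).

P(M|do(B)): backdoor, adjust for {A}.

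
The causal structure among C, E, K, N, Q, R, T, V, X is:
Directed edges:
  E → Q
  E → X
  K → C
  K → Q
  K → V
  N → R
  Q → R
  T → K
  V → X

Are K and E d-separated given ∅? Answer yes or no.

Bayes-Ball from K | ∅ reaches {C,Q,R,T,V,X}.
E ∉ reach(K|∅) ⇒ K ⊥ E | ∅.

Yes — K ⊥ E | ∅.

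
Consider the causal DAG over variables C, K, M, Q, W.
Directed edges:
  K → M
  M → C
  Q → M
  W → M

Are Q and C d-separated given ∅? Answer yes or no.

No — Q and C are d-connected given ∅.

Bayes-Ball from Q | ∅ reaches {C,M}.
C ∈ reach(Q|∅) ⇒ Q ⊥̸ C | ∅.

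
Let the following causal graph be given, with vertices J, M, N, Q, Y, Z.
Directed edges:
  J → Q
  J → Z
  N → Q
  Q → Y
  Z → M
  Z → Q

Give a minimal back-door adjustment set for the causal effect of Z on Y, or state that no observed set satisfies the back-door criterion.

desc(Z)\{Z}={M,Q,Y}; candidates ⊆ {J,N}.
size 0: {}; under {} Z still reaches {J,Q,Y} ∋ Y.
{J}: Z⊥Y given {J} in G with Z→· removed — back-door holds.

Z→Y: minimal back-door set {J}.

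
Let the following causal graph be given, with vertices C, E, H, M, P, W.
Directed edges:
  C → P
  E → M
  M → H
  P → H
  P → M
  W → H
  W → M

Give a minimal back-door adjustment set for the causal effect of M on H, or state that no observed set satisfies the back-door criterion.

M→H: minimal back-door set {P, W}.

desc(M)\{M}={H}; candidates ⊆ {C,E,P,W}.
size 0: {}; under {} M still reaches {C,E,H,P,W} ∋ H.
size 1: {C}, {E}, {P} …(+1); under {C} M still reaches {E,H,P,W} ∋ H.
{P,W}: M⊥H given {P,W} in G with M→· removed — back-door holds.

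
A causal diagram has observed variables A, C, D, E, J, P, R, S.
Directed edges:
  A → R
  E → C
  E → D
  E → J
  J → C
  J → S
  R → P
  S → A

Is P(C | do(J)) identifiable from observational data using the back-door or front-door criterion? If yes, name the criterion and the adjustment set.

P(C|do(J)): backdoor, adjust for {E}.

desc(J)\{J}={A,C,P,R,S}; candidates ⊆ {D,E}.
size 0: {}; under {} J still reaches {C,D,E} ∋ C.
{E}: J⊥C given {E} in G with J→· removed — back-door holds.
P(C|do(J)) = Σ_{E} P(C|J,E)·P(E).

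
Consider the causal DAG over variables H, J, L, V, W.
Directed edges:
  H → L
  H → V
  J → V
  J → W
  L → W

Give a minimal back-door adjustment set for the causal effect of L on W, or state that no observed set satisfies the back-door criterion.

L→W: minimal back-door set ∅.

desc(L)\{L}={W}; candidates ⊆ {H,J,V}.
∅: L⊥W given ∅ in G with L→· removed — back-door holds.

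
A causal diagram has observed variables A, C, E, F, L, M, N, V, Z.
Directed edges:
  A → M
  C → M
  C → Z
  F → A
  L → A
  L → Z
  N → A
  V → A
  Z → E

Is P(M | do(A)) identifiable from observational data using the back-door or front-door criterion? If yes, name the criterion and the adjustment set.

P(M|do(A)): backdoor, adjust for ∅.

desc(A)\{A}={M}; candidates ⊆ {C,E,F,L,N,V,Z}.
∅: A⊥M given ∅ in G with A→· removed — back-door holds.
P(M|do(A)) = P(M|A) — no adjustment needed.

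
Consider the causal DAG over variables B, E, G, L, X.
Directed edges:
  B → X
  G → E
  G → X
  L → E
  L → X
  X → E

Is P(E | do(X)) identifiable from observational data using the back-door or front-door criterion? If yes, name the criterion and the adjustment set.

desc(X)\{X}={E}; candidates ⊆ {B,G,L}.
size 0: {}; under {} X still reaches {B,E,G,L} ∋ E.
size 1: {B}, {G}, {L}; under {B} X still reaches {E,G,L} ∋ E.
{G,L}: X⊥E given {G,L} in G with X→· removed — back-door holds.
P(E|do(X)) = Σ_{G,L} P(E|X,G,L)·P(G,L).

P(E|do(X)): backdoor, adjust for {G, L}.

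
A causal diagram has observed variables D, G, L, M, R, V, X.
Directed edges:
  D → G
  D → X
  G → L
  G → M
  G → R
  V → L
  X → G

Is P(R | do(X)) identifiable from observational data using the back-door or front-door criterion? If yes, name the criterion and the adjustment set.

desc(X)\{X}={G,L,M,R}; candidates ⊆ {D,V}.
size 0: {}; under {} X still reaches {D,G,L,M,R} ∋ R.
{D}: X⊥R given {D} in G with X→· removed — back-door holds.
P(R|do(X)) = Σ_{D} P(R|X,D)·P(D).

P(R|do(X)): backdoor, adjust for {D}.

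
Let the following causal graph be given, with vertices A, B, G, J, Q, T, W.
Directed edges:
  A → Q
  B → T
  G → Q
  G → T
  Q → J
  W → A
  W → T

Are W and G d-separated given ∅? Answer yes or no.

Yes — W ⊥ G | ∅.

Bayes-Ball from W | ∅ reaches {A,J,Q,T}.
G ∉ reach(W|∅) ⇒ W ⊥ G | ∅.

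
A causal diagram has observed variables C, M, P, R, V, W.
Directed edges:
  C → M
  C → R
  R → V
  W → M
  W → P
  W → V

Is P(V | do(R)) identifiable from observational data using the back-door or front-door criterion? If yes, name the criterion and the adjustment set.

desc(R)\{R}={V}; candidates ⊆ {C,M,P,W}.
∅: R⊥V given ∅ in G with R→· removed — back-door holds.
P(V|do(R)) = P(V|R) — no adjustment needed.

P(V|do(R)): backdoor, adjust for ∅.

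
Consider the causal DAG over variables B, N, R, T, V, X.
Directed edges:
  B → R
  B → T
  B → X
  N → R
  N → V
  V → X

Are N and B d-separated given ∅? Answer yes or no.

Bayes-Ball from N | ∅ reaches {R,V,X}.
B ∉ reach(N|∅) ⇒ N ⊥ B | ∅.

Yes — N ⊥ B | ∅.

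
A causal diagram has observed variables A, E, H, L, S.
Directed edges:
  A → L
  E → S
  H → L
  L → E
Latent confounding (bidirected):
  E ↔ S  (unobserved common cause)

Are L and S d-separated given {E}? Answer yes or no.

No — L and S are d-connected given {E}.

Bayes-Ball from L | {E} reaches {A,H,S}.
S ∈ reach(L|{E}) ⇒ L ⊥̸ S | {E}.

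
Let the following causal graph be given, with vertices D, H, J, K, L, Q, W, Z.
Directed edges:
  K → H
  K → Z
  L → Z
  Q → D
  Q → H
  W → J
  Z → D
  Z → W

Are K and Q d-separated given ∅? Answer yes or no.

Bayes-Ball from K | ∅ reaches {D,H,J,W,Z}.
Q ∉ reach(K|∅) ⇒ K ⊥ Q | ∅.

Yes — K ⊥ Q | ∅.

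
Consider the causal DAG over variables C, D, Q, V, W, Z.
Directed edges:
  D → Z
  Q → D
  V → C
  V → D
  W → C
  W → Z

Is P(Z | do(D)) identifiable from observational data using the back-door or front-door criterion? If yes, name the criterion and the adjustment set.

desc(D)\{D}={Z}; candidates ⊆ {C,Q,V,W}.
∅: D⊥Z given ∅ in G with D→· removed — back-door holds.
P(Z|do(D)) = P(Z|D) — no adjustment needed.

P(Z|do(D)): backdoor, adjust for ∅.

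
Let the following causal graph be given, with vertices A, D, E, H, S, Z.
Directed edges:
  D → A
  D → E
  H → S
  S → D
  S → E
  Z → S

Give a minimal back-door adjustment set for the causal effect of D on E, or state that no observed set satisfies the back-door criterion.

desc(D)\{D}={A,E}; candidates ⊆ {H,S,Z}.
size 0: {}; under {} D still reaches {E,H,S,Z} ∋ E.
{S}: D⊥E given {S} in G with D→· removed — back-door holds.

D→E: minimal back-door set {S}.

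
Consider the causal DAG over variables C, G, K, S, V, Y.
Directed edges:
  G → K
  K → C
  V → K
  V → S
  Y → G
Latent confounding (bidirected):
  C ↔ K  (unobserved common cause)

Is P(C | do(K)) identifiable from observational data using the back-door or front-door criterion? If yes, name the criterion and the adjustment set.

desc(K)\{K}={C}; candidates ⊆ {G,S,V,Y}.
K↔C: latent back-door arc(s) into K.
size 0: {}; under {} K still reaches {C,G,S,V,Y} ∋ C.
size 1: {G}, {S}, {V} …(+1); under {G} K still reaches {C,S,V} ∋ C.
size 2: {G,S}, {G,V}, {G,Y} …(+3); under {G,S} K still reaches {C,V} ∋ C.
K↔C cannot be blocked by any observed set — no back-door set.
No mediator lies on a directed K→…→C path.
Neither criterion identifies P(C|do(K)) in this graph.

P(C|do(K)): not identifiable (no BD/FD set).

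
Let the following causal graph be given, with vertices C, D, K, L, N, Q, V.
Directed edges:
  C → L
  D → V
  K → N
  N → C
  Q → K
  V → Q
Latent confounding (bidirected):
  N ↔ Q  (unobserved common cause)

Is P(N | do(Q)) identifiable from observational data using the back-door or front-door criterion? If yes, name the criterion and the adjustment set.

P(N|do(Q)): frontdoor, adjust for {K}.

desc(Q)\{Q}={C,K,L,N}; candidates ⊆ {D,V}.
Q↔N: latent back-door arc(s) into Q.
size 0: {}; under {} Q still reaches {C,D,L,N,V} ∋ N.
size 1: {D}, {V}; under {D} Q still reaches {C,L,N,V} ∋ N.
size 2: {D,V}; under {D,V} Q still reaches {C,L,N} ∋ N.
Q↔N cannot be blocked by any observed set — no back-door set.
{K}: (i) intercepts every directed Q→N path; (ii) no back-door Q→{K}; (iii) {Q} blocks every back-door {K}→N. Front-door holds.
P(N|do(Q)) = Σ_{K} P(K|Q) Σ_{Q'} P(N|K,Q')P(Q').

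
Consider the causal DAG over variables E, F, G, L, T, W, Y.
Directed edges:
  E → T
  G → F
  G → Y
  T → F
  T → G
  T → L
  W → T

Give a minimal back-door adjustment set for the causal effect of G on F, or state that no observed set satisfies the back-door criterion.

desc(G)\{G}={F,Y}; candidates ⊆ {E,L,T,W}.
size 0: {}; under {} G still reaches {E,F,L,T,W} ∋ F.
{T}: G⊥F given {T} in G with G→· removed — back-door holds.

G→F: minimal back-door set {T}.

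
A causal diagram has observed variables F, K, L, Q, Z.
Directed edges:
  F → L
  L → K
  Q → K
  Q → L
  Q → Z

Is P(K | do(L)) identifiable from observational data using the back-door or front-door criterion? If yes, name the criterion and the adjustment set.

desc(L)\{L}={K}; candidates ⊆ {F,Q,Z}.
size 0: {}; under {} L still reaches {F,K,Q,Z} ∋ K.
{Q}: L⊥K given {Q} in G with L→· removed — back-door holds.
P(K|do(L)) = Σ_{Q} P(K|L,Q)·P(Q).

P(K|do(L)): backdoor, adjust for {Q}.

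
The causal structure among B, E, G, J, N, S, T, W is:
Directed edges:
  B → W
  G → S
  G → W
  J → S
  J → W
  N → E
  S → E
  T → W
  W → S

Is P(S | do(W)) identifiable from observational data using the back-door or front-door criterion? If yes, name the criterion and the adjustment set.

desc(W)\{W}={E,S}; candidates ⊆ {B,G,J,N,T}.
size 0: {}; under {} W still reaches {B,E,G,J,S,T} ∋ S.
size 1: {B}, {G}, {J} …(+2); under {B} W still reaches {E,G,J,S,T} ∋ S.
{G,J}: W⊥S given {G,J} in G with W→· removed — back-door holds.
P(S|do(W)) = Σ_{G,J} P(S|W,G,J)·P(G,J).

P(S|do(W)): backdoor, adjust for {G, J}.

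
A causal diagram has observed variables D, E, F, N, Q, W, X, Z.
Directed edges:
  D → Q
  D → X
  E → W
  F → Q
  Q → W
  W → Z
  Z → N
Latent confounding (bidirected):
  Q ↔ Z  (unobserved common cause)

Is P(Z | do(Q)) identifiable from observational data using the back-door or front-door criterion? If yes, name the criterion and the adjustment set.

P(Z|do(Q)): frontdoor, adjust for {W}.

desc(Q)\{Q}={N,W,Z}; candidates ⊆ {D,E,F,X}.
Q↔Z: latent back-door arc(s) into Q.
size 0: {}; under {} Q still reaches {D,F,N,X,Z} ∋ Z.
size 1: {D}, {E}, {F} …(+1); under {D} Q still reaches {F,N,Z} ∋ Z.
size 2: {D,E}, {D,F}, {D,X} …(+3); under {D,E} Q still reaches {F,N,Z} ∋ Z.
Q↔Z cannot be blocked by any observed set — no back-door set.
{W}: (i) intercepts every directed Q→Z path; (ii) no back-door Q→{W}; (iii) {Q} blocks every back-door {W}→Z. Front-door holds.
P(Z|do(Q)) = Σ_{W} P(W|Q) Σ_{Q'} P(Z|W,Q')P(Q').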